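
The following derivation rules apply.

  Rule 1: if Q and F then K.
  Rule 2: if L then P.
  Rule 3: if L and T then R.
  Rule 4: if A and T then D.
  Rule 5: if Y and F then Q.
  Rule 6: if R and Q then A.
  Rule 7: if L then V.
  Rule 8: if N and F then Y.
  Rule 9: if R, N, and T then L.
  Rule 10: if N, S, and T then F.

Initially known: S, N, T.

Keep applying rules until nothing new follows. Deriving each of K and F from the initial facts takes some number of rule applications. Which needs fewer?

F

F: From N, S, and T, Rule 10 gives F. [1 rule application]
K: From N, S, and T, Rule 10 gives F. N and F hold, so Y follows (Rule 8). From Y and F, Rule 5 gives Q. Q and F hold, so K follows (Rule 1). [4 rule applications]
F needs fewer.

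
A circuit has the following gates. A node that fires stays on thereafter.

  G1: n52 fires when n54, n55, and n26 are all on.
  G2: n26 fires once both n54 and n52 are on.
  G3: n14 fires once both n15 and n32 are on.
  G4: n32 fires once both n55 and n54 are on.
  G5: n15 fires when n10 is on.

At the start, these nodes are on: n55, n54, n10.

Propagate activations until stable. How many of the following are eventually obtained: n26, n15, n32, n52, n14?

n10 is on, so n15 fires (G5).
G4: n55 and n54 on → n32 on.
n15 and n32 are on, so n14 fires (G3).
n26 would need n54 and n52 (G2), but n52 never turns on.
n15: reached.
n32: reached.
n52 would need n54, n55, and n26 (G1), but n26 never turns on.
n14: reached.
Reached: n15, n32, and n14 — 3 of the 5.

3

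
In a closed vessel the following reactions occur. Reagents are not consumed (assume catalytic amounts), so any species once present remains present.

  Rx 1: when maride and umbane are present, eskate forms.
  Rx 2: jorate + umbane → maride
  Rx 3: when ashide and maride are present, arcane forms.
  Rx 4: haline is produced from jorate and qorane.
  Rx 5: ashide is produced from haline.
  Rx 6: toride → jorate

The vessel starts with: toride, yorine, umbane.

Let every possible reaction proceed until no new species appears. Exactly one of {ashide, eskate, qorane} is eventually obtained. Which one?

eskate

toride present → jorate forms (Rx 6).
jorate and umbane present → maride forms (Rx 2).
maride and umbane present → eskate forms (Rx 1).
No rule produces qorane, and it is not given. ashide would need haline (Rx 5), but haline never forms.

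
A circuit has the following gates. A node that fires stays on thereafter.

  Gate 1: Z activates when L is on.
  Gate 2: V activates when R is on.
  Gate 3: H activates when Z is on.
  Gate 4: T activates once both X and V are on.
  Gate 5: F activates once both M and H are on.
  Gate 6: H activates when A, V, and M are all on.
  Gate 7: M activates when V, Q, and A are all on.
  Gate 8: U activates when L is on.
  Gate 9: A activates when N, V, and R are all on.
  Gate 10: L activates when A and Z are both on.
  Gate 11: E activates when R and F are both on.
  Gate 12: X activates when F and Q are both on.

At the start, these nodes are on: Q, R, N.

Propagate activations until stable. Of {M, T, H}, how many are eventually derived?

Gate 2: R on → V on.
N, V, and R are on, so A activates (Gate 9).
Gate 7: V, Q, and A on → M on.
A, V, and M are on, so H activates (Gate 6).
M and H are on, so F activates (Gate 5).
Gate 12: F and Q on → X on.
Gate 4: X and V on → T on.
M: reached.
T: reached.
H: reached.
All 3 are reached.

3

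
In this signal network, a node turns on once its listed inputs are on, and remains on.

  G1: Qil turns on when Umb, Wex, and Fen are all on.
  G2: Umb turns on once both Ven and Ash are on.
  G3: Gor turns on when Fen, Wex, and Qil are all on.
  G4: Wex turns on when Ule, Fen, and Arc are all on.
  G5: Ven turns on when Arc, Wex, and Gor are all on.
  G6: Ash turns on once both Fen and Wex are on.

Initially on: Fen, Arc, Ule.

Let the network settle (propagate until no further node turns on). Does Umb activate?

No

Umb would need Ven and Ash (G2), but Ven never turns on.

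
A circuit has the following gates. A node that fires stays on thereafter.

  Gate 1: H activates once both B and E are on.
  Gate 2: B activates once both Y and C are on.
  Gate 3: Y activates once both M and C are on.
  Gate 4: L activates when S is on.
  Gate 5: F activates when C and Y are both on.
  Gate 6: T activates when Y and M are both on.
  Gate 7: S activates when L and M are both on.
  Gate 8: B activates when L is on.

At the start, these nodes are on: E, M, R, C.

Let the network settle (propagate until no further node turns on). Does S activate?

S would need L and M (Gate 7), but L never turns on.

No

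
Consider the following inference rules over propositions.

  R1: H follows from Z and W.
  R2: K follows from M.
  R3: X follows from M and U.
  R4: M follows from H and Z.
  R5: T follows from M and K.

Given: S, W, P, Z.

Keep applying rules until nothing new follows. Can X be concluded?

X would need M and U (R3), but U is never established.

No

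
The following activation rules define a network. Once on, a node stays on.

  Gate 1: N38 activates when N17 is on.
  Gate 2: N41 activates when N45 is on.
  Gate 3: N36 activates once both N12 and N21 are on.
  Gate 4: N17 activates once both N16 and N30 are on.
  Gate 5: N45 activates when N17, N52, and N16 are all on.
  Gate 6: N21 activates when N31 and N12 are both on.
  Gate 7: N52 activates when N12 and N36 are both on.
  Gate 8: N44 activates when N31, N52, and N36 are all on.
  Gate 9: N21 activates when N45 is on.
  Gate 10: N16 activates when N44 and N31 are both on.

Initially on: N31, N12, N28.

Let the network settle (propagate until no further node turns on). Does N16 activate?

Yes

Gate 6: N31 and N12 on → N21 on.
N12 and N21 are on, so N36 activates (Gate 3).
Gate 7: N12 and N36 on → N52 on.
Gate 8: N31, N52, and N36 on → N44 on.
N44 and N31 are on, so N16 activates (Gate 10).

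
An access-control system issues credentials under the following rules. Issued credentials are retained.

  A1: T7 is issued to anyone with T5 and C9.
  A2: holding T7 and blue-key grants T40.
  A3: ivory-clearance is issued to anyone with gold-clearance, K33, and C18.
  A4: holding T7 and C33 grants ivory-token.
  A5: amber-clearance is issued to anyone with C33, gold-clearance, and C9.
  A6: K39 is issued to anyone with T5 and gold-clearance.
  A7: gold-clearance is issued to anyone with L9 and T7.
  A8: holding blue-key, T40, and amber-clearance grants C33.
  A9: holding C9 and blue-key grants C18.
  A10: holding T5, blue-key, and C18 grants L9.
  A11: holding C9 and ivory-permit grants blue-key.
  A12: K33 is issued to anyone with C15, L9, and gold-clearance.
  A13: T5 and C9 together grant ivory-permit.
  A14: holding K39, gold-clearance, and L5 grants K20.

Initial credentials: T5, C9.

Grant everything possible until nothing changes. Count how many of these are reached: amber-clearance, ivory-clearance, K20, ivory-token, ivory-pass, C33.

0

amber-clearance would need C33, gold-clearance, and C9 (A5), but C33 is never granted.
ivory-clearance would need gold-clearance, K33, and C18 (A3), but K33 is never granted.
K20 would need K39, gold-clearance, and L5 (A14), but L5 is never granted.
ivory-token would need T7 and C33 (A4), but C33 is never granted.
No rule produces ivory-pass, and it is not given.
C33 would need blue-key, T40, and amber-clearance (A8), but amber-clearance is never granted.
None of the 6 are reached.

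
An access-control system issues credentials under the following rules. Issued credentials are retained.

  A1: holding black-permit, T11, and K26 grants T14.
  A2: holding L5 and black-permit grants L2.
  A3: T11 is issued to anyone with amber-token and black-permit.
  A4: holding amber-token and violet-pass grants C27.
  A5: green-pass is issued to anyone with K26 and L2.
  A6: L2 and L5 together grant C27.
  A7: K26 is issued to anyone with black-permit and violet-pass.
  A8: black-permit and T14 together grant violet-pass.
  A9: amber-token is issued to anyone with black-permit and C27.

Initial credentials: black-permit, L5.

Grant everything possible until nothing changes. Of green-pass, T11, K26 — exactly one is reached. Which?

Holding L5 and black-permit grants L2 (A2).
Holding L2 and L5 grants C27 (A6).
Holding black-permit and C27 grants amber-token (A9).
Holding amber-token and black-permit grants T11 (A3).
green-pass would need K26 and L2 (A5), but K26 is never granted. K26 would need black-permit and violet-pass (A7), but violet-pass is never granted.

T11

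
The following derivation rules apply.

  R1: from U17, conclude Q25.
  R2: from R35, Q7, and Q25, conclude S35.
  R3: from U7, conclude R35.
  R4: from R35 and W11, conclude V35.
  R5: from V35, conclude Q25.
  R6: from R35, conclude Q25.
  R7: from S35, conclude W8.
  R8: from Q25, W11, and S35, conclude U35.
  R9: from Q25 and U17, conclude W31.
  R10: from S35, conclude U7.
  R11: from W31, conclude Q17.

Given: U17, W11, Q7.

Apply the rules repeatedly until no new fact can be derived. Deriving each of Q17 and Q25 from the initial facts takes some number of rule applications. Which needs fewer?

Q25

Q25: U17 holds, so Q25 follows (R1). [1 rule application]
Q17: From U17, R1 gives Q25. From Q25 and U17, R9 gives W31. W31 holds, so Q17 follows (R11). [3 rule applications]
Q25 needs fewer.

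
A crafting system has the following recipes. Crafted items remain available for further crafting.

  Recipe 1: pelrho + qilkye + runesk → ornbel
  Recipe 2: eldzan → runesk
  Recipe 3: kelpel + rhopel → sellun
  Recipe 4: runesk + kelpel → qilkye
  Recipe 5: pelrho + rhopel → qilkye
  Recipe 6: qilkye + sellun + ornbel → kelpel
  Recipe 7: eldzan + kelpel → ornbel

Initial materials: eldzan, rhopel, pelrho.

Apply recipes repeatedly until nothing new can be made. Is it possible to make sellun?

No

sellun would need kelpel and rhopel (Recipe 3), but kelpel is never obtained.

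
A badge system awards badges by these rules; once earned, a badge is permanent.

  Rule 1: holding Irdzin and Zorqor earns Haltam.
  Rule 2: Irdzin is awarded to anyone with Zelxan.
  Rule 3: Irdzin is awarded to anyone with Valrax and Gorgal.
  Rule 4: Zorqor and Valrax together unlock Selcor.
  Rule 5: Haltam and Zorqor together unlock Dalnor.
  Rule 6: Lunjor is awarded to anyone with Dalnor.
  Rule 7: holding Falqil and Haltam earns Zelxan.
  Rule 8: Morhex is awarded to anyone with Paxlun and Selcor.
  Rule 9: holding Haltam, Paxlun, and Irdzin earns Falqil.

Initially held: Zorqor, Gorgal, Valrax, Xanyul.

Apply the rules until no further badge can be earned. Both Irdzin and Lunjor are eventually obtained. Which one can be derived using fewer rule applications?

Irdzin: With Valrax and Gorgal, Irdzin is earned (Rule 3). [1 rule application]
Lunjor: With Valrax and Gorgal, Irdzin is earned (Rule 3). With Irdzin and Zorqor, Haltam is earned (Rule 1). With Haltam and Zorqor, Dalnor is earned (Rule 5). With Dalnor, Lunjor is earned (Rule 6). [4 rule applications]
Irdzin needs fewer.

Irdzin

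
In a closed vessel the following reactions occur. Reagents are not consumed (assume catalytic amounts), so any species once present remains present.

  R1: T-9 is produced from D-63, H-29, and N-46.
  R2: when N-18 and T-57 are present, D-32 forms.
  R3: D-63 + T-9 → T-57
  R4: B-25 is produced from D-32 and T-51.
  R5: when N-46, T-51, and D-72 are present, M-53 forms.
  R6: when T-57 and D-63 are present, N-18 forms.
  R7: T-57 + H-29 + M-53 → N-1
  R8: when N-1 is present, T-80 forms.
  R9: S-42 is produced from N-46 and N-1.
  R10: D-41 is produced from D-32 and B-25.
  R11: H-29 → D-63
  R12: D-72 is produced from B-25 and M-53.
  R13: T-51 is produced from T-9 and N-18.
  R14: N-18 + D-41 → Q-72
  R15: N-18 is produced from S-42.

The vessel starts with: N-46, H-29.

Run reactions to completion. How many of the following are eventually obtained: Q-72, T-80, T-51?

2

H-29 present → D-63 forms (R11).
D-63, H-29, and N-46 present → T-9 forms (R1).
D-63 and T-9 present → T-57 forms (R3).
T-57 and D-63 present → N-18 forms (R6).
T-9 and N-18 present → T-51 forms (R13).
N-18 and T-57 present → D-32 forms (R2).
D-32 and T-51 present → B-25 forms (R4).
D-32 and B-25 present → D-41 forms (R10).
N-18 and D-41 present → Q-72 forms (R14).
Q-72: reached.
T-80 would need N-1 (R8), but N-1 never forms.
T-51: reached.
Reached: Q-72 and T-51 — 2 of the 3.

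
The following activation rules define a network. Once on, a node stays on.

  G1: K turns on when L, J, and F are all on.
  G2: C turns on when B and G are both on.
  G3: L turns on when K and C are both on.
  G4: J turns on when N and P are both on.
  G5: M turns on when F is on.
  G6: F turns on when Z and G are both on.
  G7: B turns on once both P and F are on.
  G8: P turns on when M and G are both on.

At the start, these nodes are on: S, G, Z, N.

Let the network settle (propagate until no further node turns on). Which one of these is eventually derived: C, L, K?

G6: Z and G on → F on.
G5: F on → M on.
M and G are on, so P turns on (G8).
G7: P and F on → B on.
G2: B and G on → C on.
K would need L, J, and F (G1), but L never turns on. L would need K and C (G3), but K never turns on.

C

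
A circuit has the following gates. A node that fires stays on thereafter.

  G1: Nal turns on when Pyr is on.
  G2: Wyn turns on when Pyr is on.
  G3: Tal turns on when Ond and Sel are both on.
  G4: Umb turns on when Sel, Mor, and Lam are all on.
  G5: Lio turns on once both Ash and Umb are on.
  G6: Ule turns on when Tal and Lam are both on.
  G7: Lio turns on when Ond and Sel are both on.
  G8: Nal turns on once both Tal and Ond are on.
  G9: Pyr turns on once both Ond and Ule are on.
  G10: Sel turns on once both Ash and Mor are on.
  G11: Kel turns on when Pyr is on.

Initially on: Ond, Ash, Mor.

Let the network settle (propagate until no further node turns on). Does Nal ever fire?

Yes

Ash and Mor are on, so Sel turns on (G10).
G3: Ond and Sel on → Tal on.
Tal and Ond are on, so Nal turns on (G8).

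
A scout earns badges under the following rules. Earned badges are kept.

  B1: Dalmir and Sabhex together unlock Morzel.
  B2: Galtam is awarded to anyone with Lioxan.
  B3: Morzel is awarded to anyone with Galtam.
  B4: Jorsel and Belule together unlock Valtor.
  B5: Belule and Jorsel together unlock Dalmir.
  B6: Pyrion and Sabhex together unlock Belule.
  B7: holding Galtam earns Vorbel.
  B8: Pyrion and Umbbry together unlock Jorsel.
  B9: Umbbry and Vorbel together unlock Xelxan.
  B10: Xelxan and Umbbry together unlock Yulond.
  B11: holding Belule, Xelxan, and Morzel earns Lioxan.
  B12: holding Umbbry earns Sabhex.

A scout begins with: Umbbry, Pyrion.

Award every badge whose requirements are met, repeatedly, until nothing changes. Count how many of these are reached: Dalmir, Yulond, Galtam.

1

With Umbbry, Sabhex is earned (B12).
With Pyrion and Umbbry, Jorsel is earned (B8).
With Pyrion and Sabhex, Belule is earned (B6).
With Belule and Jorsel, Dalmir is earned (B5).
Dalmir: reached.
Yulond would need Xelxan and Umbbry (B10), but Xelxan is never earned.
Galtam would need Lioxan (B2), but Lioxan is never earned.
Reached: Dalmir — 1 of the 3.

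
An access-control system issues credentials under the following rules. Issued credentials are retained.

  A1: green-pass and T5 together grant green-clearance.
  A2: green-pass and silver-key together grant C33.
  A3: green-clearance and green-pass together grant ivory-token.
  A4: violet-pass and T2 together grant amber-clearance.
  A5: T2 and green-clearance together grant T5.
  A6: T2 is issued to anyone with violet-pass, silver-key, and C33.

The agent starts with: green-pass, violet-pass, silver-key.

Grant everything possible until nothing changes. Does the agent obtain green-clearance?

green-clearance would need green-pass and T5 (A1), but T5 is never granted.

No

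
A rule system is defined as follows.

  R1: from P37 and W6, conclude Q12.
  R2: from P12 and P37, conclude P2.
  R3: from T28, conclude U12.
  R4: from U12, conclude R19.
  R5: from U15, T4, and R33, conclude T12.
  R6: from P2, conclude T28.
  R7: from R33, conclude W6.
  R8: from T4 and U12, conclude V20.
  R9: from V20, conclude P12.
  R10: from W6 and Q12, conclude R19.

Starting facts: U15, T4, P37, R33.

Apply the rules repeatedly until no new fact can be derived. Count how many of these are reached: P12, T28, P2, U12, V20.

P12 would need V20 (R9), but V20 is never established.
T28 would need P2 (R6), but P2 is never established.
P2 would need P12 and P37 (R2), but P12 is never established.
U12 would need T28 (R3), but T28 is never established.
V20 would need T4 and U12 (R8), but U12 is never established.
None of the 5 are reached.

0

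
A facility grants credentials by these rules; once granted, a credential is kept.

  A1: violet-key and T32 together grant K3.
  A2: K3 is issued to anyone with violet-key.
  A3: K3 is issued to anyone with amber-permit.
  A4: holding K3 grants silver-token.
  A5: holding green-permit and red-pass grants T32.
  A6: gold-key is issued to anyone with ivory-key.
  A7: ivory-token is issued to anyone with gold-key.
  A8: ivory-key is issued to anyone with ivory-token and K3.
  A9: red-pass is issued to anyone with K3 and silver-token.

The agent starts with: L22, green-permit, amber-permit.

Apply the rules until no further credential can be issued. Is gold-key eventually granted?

gold-key would need ivory-key (A6), but ivory-key is never granted.

No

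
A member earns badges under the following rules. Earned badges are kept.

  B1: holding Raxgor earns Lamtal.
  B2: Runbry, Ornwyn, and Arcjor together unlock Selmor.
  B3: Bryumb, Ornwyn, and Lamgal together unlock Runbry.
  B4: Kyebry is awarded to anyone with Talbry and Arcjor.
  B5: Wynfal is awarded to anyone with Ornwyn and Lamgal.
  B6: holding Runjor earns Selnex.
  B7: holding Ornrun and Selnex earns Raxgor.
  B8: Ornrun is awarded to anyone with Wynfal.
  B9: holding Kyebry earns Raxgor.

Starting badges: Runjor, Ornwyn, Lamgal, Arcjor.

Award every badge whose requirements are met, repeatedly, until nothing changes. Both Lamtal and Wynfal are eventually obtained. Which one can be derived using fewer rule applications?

Wynfal

Wynfal: With Ornwyn and Lamgal, Wynfal is earned (B5). [1 rule application]
Lamtal: With Ornwyn and Lamgal, Wynfal is earned (B5). With Runjor, Selnex is earned (B6). With Wynfal, Ornrun is earned (B8). With Ornrun and Selnex, Raxgor is earned (B7). With Raxgor, Lamtal is earned (B1). [5 rule applications]
Wynfal needs fewer.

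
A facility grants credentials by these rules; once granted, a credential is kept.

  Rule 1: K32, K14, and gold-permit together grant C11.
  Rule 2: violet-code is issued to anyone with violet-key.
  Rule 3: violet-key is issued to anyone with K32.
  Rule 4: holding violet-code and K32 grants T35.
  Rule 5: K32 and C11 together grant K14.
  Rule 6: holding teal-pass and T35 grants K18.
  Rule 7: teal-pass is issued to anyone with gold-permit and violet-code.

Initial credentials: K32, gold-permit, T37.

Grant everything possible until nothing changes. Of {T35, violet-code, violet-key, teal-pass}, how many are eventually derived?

4

Holding K32 grants violet-key (Rule 3).
Holding violet-key grants violet-code (Rule 2).
Holding violet-code and K32 grants T35 (Rule 4).
Holding gold-permit and violet-code grants teal-pass (Rule 7).
T35: reached.
violet-code: reached.
violet-key: reached.
teal-pass: reached.
All 4 are reached.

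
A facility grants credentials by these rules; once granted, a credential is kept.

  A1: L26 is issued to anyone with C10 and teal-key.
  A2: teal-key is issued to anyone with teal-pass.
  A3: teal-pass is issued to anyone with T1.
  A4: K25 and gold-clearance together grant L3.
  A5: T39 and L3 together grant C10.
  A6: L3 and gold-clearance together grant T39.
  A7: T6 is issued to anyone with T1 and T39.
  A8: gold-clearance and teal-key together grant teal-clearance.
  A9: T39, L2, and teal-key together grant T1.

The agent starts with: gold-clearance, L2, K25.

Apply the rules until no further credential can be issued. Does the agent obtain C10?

Yes

Holding K25 and gold-clearance grants L3 (A4).
Holding L3 and gold-clearance grants T39 (A6).
Holding T39 and L3 grants C10 (A5).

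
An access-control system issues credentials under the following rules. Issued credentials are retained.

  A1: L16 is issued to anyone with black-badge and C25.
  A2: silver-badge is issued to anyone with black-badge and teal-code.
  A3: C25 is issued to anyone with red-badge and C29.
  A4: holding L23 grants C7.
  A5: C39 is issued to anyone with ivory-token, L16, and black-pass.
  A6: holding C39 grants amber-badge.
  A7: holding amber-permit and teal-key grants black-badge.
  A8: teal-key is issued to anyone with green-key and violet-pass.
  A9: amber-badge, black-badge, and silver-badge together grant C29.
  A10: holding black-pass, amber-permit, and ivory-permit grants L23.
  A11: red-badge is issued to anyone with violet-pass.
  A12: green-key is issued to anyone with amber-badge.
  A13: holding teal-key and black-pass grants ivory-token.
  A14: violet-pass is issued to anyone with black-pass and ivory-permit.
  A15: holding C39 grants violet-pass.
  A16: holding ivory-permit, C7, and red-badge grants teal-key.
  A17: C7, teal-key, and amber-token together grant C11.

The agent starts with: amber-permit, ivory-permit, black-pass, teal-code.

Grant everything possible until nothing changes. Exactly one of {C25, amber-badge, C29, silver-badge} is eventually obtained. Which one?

Holding black-pass, amber-permit, and ivory-permit grants L23 (A10).
Holding black-pass and ivory-permit grants violet-pass (A14).
Holding violet-pass grants red-badge (A11).
Holding L23 grants C7 (A4).
Holding ivory-permit, C7, and red-badge grants teal-key (A16).
Holding amber-permit and teal-key grants black-badge (A7).
Holding black-badge and teal-code grants silver-badge (A2).
C29 would need amber-badge, black-badge, and silver-badge (A9), but amber-badge is never granted. C25 would need red-badge and C29 (A3), but C29 is never granted. amber-badge would need C39 (A6), but C39 is never granted.

silver-badge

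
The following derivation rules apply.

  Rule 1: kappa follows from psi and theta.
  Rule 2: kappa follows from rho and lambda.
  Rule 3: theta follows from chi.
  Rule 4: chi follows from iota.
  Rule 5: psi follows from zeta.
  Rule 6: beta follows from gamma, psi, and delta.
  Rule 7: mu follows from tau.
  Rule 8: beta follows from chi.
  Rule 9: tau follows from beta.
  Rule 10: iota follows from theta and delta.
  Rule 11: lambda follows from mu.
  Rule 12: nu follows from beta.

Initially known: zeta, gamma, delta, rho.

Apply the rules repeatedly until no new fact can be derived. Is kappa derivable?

zeta holds, so psi follows (Rule 5).
From gamma, psi, and delta, Rule 6 gives beta.
From beta, Rule 9 gives tau.
From tau, Rule 7 gives mu.
From mu, Rule 11 gives lambda.
rho and lambda hold, so kappa follows (Rule 2).

Yes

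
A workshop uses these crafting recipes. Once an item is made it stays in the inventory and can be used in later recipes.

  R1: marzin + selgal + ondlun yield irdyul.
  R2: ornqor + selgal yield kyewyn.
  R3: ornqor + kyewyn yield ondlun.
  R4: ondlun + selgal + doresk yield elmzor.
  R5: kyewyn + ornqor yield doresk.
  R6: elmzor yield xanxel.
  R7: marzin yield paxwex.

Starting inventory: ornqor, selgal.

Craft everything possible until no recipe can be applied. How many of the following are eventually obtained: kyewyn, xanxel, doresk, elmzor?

Using R2, ornqor and selgal make kyewyn.
ornqor + kyewyn → ondlun (R3).
Using R5, kyewyn and ornqor make doresk.
ondlun + selgal + doresk → elmzor (R4).
Using R6, elmzor makes xanxel.
kyewyn: reached.
xanxel: reached.
doresk: reached.
elmzor: reached.
All 4 are reached.

4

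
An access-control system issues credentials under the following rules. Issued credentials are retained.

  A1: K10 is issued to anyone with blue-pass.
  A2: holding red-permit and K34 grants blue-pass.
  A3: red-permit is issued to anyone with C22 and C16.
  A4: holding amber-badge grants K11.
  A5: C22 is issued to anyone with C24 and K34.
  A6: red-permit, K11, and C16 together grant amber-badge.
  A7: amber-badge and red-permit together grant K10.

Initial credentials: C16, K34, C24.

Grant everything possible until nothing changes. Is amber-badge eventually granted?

amber-badge would need red-permit, K11, and C16 (A6), but K11 is never granted.

No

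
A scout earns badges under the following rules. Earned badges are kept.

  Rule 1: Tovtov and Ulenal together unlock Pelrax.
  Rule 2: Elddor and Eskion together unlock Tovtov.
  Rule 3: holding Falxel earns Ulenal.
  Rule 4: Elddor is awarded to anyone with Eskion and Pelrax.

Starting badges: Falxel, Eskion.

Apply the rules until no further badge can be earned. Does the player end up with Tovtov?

Tovtov would need Elddor and Eskion (Rule 2), but Elddor is never earned.

No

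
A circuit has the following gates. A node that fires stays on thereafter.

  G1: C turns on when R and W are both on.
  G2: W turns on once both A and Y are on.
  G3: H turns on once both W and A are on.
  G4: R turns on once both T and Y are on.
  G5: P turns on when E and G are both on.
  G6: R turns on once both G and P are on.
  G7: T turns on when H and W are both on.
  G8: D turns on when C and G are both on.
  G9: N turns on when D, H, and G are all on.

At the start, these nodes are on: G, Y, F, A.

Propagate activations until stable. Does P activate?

No

P would need E and G (G5), but E never turns on.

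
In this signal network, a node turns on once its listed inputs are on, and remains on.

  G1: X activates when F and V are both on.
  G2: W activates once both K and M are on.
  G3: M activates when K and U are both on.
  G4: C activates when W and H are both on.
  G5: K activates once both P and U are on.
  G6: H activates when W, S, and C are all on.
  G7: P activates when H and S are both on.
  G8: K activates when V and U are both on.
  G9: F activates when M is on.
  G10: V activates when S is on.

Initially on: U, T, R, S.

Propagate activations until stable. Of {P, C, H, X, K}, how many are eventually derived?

G10: S on → V on.
G8: V and U on → K on.
G3: K and U on → M on.
M is on, so F activates (G9).
G1: F and V on → X on.
P would need H and S (G7), but H never turns on.
C would need W and H (G4), but H never turns on.
H would need W, S, and C (G6), but C never turns on.
X: reached.
K: reached.
Reached: X and K — 2 of the 5.

2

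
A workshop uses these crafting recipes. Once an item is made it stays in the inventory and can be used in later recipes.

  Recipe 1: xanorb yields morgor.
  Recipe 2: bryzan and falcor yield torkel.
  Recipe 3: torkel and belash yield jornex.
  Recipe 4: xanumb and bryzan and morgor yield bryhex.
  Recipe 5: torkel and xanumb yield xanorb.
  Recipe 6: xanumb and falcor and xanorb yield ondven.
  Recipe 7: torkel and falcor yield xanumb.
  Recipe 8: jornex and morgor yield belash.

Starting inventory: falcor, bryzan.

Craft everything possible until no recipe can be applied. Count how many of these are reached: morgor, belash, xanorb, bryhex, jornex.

3

bryzan and falcor → torkel (Recipe 2).
Using Recipe 7, torkel and falcor make xanumb.
Using Recipe 5, torkel and xanumb make xanorb.
xanorb → morgor (Recipe 1).
xanumb and bryzan and morgor → bryhex (Recipe 4).
morgor: reached.
belash would need jornex and morgor (Recipe 8), but jornex is never obtained.
xanorb: reached.
bryhex: reached.
jornex would need torkel and belash (Recipe 3), but belash is never obtained.
Reached: morgor, xanorb, and bryhex — 3 of the 5.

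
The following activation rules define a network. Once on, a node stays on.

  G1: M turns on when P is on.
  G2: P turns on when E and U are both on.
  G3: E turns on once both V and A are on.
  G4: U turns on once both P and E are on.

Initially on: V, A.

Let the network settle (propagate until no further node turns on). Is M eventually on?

M would need P (G1), but P never turns on.

No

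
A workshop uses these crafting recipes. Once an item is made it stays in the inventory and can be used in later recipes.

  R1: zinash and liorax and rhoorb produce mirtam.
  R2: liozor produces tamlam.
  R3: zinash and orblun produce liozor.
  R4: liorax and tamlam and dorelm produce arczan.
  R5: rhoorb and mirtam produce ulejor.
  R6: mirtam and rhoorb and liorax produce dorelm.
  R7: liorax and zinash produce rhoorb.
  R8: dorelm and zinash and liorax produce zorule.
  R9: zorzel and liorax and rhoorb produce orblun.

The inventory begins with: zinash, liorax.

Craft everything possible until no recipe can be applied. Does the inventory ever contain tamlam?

tamlam would need liozor (R2), but liozor is never obtained.

No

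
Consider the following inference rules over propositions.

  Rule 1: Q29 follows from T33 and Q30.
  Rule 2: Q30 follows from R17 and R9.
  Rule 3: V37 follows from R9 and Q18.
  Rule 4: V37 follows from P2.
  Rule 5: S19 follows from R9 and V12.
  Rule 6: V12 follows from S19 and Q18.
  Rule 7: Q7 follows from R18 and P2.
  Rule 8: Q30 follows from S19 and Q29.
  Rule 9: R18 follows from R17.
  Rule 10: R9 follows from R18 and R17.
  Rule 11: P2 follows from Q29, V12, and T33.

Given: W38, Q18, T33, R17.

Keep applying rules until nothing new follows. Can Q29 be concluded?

From R17, Rule 9 gives R18.
From R18 and R17, Rule 10 gives R9.
R17 and R9 hold, so Q30 follows (Rule 2).
T33 and Q30 hold, so Q29 follows (Rule 1).

Yes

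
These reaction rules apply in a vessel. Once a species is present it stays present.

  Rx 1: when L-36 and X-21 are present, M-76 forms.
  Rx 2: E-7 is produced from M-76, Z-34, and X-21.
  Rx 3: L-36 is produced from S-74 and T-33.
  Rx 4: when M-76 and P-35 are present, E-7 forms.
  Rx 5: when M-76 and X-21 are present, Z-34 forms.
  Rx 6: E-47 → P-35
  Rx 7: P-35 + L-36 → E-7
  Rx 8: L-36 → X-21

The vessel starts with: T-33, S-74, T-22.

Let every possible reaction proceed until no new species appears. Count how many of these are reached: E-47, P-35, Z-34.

S-74 and T-33 present → L-36 forms (Rx 3).
L-36 present → X-21 forms (Rx 8).
L-36 and X-21 present → M-76 forms (Rx 1).
M-76 and X-21 present → Z-34 forms (Rx 5).
No rule produces E-47, and it is not given.
P-35 would need E-47 (Rx 6), but E-47 never forms.
Z-34: reached.
Reached: Z-34 — 1 of the 3.

1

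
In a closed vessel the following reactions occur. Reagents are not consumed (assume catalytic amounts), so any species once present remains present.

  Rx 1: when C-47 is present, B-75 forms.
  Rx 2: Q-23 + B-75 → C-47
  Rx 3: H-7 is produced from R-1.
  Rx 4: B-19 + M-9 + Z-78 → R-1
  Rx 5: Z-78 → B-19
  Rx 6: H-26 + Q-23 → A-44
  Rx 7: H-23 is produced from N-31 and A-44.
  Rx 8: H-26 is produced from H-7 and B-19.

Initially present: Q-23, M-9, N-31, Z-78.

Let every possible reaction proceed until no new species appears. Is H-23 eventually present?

Z-78 present → B-19 forms (Rx 5).
B-19, M-9, and Z-78 present → R-1 forms (Rx 4).
R-1 present → H-7 forms (Rx 3).
H-7 and B-19 present → H-26 forms (Rx 8).
H-26 and Q-23 present → A-44 forms (Rx 6).
N-31 and A-44 present → H-23 forms (Rx 7).

Yes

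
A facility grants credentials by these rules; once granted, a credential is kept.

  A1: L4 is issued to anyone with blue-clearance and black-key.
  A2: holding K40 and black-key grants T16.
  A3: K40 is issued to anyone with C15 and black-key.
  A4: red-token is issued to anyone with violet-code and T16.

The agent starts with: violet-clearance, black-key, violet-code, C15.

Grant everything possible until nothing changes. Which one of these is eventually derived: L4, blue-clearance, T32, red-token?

Holding C15 and black-key grants K40 (A3).
Holding K40 and black-key grants T16 (A2).
Holding violet-code and T16 grants red-token (A4).
No rule produces blue-clearance, and it is not given. L4 would need blue-clearance and black-key (A1), but blue-clearance is never granted. No rule produces T32, and it is not given.

red-token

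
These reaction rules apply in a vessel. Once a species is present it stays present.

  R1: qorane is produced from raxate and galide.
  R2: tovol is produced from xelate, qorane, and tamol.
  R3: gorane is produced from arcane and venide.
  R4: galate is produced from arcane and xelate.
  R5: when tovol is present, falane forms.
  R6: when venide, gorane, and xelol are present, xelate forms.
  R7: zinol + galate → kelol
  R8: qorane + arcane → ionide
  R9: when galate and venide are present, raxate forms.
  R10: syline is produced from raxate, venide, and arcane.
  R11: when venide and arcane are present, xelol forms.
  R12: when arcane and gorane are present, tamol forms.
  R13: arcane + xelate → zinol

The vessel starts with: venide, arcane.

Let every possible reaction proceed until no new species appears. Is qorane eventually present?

qorane would need raxate and galide (R1), but galide never forms.

No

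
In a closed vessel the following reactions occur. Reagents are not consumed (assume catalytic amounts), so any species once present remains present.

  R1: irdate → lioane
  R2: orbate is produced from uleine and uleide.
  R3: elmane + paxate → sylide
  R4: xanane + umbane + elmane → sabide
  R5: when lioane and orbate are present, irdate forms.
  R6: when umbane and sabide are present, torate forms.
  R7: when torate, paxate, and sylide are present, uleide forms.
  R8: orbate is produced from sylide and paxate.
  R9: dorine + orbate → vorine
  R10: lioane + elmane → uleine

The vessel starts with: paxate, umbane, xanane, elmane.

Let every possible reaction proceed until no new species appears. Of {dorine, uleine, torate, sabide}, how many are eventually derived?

2

xanane, umbane, and elmane present → sabide forms (R4).
umbane and sabide present → torate forms (R6).
No rule produces dorine, and it is not given.
uleine would need lioane and elmane (R10), but lioane never forms.
torate: reached.
sabide: reached.
Reached: torate and sabide — 2 of the 4.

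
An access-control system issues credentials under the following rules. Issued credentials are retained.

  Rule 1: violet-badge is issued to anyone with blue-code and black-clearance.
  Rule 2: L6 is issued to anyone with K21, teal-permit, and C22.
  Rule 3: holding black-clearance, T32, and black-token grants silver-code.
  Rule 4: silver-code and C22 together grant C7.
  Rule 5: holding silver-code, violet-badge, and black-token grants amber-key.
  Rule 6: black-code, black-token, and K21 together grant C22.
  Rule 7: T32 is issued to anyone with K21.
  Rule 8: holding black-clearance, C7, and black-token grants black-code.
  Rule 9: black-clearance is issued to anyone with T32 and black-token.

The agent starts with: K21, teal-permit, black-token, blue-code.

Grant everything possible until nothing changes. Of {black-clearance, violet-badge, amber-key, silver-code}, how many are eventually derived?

4

Holding K21 grants T32 (Rule 7).
Holding T32 and black-token grants black-clearance (Rule 9).
Holding black-clearance, T32, and black-token grants silver-code (Rule 3).
Holding blue-code and black-clearance grants violet-badge (Rule 1).
Holding silver-code, violet-badge, and black-token grants amber-key (Rule 5).
black-clearance: reached.
violet-badge: reached.
amber-key: reached.
silver-code: reached.
All 4 are reached.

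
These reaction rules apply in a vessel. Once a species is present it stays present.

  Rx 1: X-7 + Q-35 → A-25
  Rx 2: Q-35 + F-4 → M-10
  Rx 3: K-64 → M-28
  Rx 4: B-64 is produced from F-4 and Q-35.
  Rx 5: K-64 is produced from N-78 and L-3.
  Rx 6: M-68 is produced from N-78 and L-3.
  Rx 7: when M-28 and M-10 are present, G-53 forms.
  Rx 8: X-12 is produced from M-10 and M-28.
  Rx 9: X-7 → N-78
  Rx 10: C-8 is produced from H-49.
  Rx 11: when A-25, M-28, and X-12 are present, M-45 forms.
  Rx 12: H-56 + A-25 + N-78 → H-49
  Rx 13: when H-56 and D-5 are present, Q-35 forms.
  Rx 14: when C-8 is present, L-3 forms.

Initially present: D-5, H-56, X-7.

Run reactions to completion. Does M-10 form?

No

M-10 would need Q-35 and F-4 (Rx 2), but F-4 never forms.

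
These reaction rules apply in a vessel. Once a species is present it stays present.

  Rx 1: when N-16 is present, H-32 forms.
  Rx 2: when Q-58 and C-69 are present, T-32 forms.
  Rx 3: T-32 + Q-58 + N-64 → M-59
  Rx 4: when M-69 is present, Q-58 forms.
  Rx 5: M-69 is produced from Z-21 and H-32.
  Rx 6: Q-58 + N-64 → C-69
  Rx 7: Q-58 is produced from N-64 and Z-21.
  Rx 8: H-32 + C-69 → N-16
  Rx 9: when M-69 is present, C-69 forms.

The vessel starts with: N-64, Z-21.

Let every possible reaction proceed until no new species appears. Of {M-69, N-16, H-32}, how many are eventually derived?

0

M-69 would need Z-21 and H-32 (Rx 5), but H-32 never forms.
N-16 would need H-32 and C-69 (Rx 8), but H-32 never forms.
H-32 would need N-16 (Rx 1), but N-16 never forms.
None of the 3 are reached.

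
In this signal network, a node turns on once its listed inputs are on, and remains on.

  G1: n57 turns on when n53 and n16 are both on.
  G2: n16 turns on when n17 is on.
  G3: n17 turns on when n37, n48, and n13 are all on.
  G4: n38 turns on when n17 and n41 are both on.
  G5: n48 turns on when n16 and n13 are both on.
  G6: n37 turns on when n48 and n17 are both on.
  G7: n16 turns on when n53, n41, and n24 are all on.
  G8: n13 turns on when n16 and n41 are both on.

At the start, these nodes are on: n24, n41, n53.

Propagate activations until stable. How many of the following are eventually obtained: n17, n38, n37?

n17 would need n37, n48, and n13 (G3), but n37 never turns on.
n38 would need n17 and n41 (G4), but n17 never turns on.
n37 would need n48 and n17 (G6), but n17 never turns on.
None of the 3 are reached.

0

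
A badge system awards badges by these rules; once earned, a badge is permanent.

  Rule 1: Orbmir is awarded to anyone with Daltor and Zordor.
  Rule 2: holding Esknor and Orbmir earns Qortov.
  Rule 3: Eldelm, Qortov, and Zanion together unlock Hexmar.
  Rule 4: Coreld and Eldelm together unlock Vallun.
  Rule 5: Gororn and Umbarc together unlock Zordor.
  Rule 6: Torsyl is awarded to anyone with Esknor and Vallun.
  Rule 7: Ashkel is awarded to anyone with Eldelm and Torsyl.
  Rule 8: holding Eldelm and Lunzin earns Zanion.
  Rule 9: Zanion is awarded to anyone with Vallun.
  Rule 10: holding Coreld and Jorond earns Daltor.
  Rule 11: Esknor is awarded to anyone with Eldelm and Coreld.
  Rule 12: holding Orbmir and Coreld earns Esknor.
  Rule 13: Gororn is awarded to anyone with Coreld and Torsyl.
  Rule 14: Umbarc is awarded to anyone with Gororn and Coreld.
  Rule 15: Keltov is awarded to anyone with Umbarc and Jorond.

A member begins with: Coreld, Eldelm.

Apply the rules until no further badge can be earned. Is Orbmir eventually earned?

Orbmir would need Daltor and Zordor (Rule 1), but Daltor is never earned.

No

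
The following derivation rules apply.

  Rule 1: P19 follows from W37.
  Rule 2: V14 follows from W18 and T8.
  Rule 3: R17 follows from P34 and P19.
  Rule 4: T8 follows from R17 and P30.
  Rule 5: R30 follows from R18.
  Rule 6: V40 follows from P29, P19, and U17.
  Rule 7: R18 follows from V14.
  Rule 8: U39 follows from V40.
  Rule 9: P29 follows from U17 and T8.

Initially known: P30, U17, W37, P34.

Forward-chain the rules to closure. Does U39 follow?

Yes

From W37, Rule 1 gives P19.
P34 and P19 hold, so R17 follows (Rule 3).
From R17 and P30, Rule 4 gives T8.
From U17 and T8, Rule 9 gives P29.
From P29, P19, and U17, Rule 6 gives V40.
V40 holds, so U39 follows (Rule 8).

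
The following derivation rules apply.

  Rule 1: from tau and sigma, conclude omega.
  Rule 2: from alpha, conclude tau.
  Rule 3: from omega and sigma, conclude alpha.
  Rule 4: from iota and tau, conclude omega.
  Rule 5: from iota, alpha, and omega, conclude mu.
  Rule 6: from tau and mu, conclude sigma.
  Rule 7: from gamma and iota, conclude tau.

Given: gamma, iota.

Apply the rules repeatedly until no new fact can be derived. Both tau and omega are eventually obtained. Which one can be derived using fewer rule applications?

tau

tau: gamma and iota hold, so tau follows (Rule 7). [1 rule application]
omega: gamma and iota hold, so tau follows (Rule 7). iota and tau hold, so omega follows (Rule 4). [2 rule applications]
tau needs fewer.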